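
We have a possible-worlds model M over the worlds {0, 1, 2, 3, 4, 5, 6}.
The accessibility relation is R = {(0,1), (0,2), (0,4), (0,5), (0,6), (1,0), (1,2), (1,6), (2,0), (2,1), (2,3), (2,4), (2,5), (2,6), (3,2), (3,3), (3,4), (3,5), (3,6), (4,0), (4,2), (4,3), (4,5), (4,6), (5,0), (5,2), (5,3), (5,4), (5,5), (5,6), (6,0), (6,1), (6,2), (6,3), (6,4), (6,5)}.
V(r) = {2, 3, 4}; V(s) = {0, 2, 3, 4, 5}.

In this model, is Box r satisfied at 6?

Recall that Box ψ holds at a world iff ψ holds at every accessible world, and Dia ψ holds iff ψ holds at some accessible world.
At 6: Box r requires r at every successor {0, 1, 2, 3, 4, 5}.
  r fails at 0, so Box r is false at 6.

No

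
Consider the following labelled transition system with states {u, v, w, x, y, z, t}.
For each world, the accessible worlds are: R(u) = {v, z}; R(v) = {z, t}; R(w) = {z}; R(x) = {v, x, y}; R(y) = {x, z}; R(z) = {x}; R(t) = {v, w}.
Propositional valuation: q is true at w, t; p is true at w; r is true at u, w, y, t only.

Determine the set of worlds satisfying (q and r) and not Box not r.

Recall that Box ψ holds at a world iff ψ holds at every accessible world, and Dia ψ holds iff ψ holds at some accessible world.
Let φ = (q and r) and not Box not r. Evaluate φ at each world:
  u (successors {v, z}): φ is false.
  v (successors {z, t}): φ is false.
  w (successors {z}): φ is false.
  x (successors {v, x, y}): φ is false.
  y (successors {x, z}): φ is false.
  z (successors {x}): φ is false.
  t (successors {v, w}): φ is true.
For instance, at w:
  At w: q and r is true, not Box not r is false, so (q and r) and not Box not r is false.
    At w: Box not r is true, so not Box not r is false.
      At w: Box not r requires not r at every successor {z}.
        At z: not r is true.
      So Box not r is true at w.
Satisfying worlds: {t}

t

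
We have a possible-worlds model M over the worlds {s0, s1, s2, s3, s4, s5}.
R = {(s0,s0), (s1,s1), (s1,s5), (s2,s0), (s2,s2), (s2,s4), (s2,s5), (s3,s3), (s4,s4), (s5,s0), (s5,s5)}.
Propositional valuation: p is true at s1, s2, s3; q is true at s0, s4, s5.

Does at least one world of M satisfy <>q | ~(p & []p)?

Recall that []ψ holds at a world iff ψ holds at every accessible world, and <>ψ holds iff ψ holds at some accessible world.
Let φ = <>q | ~(p & []p). Evaluate φ at each world:
  s0 (successors {s0}): φ is true.
  s1 (successors {s1, s5}): φ is true.
  s2 (successors {s0, s2, s4, s5}): φ is true.
  s3 (successors {s3}): φ is false.
  s4 (successors {s4}): φ is true.
  s5 (successors {s0, s5}): φ is true.
Detail at s0 (witness):
  At s0: <>q is true, ~(p & []p) is true, so <>q | ~(p & []p) is true.
    At s0: <>q requires q at some successor in {s0}.
      q holds at s0, so <>q is true at s0.
    At s0: p & []p is false, so ~(p & []p) is true.
      At s0: p is false, []p is false, so p & []p is false.

Yes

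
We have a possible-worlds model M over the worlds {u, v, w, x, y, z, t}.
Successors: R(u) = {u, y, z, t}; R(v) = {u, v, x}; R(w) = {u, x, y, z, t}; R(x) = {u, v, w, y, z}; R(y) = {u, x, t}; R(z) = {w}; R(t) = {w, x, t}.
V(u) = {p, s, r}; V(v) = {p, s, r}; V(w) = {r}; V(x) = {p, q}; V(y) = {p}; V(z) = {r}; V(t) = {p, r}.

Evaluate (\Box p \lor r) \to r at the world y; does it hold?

At y: \Box p \lor r is true, r is false, so (\Box p \lor r) \to r is false.
  At y: \Box p is true, r is false, so \Box p \lor r is true.
    At y: \Box p requires p at every successor {u, x, t}.
      At u: p is true.
      At x: p is true.
      At t: p is true.
    So \Box p is true at y.

No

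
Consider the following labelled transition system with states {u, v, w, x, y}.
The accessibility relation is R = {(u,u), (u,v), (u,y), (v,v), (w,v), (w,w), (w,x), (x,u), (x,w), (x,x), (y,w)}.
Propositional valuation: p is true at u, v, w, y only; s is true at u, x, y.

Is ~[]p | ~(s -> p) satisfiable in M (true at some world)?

Let φ = ~[]p | ~(s -> p). Evaluate φ at each world:
  u (successors {u, v, y}): φ is false.
  v (successors {v}): φ is false.
  w (successors {v, w, x}): φ is true.
  x (successors {u, w, x}): φ is true.
  y (successors {w}): φ is false.
Detail at w (witness):
  At w: ~[]p is true, ~(s -> p) is false, so ~[]p | ~(s -> p) is true.
    At w: []p is false, so ~[]p is true.
      At w: []p requires p at every successor {v, w, x}.
        p fails at x, so []p is false at w.

Yes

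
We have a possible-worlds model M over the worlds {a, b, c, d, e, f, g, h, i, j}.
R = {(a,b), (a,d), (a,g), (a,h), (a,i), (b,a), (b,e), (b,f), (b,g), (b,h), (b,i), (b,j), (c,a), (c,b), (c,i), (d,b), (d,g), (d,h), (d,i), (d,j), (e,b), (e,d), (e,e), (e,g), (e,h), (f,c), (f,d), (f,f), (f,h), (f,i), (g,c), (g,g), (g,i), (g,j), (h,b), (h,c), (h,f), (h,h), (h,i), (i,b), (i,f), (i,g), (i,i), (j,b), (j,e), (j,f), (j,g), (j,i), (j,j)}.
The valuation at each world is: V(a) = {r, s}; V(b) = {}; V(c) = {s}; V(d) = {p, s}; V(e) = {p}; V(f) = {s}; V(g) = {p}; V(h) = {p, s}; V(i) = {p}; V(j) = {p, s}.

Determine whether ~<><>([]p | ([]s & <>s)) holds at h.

At h: <><>([]p | ([]s & <>s)) is false, so ~<><>([]p | ([]s & <>s)) is true.
  At h: <><>([]p | ([]s & <>s)) requires <>([]p | ([]s & <>s)) at some successor in {b, c, f, h, i}.
    At b: <>([]p | ([]s & <>s)) is false.
    At c: <>([]p | ([]s & <>s)) is false.
    At f: <>([]p | ([]s & <>s)) is false.
    At h: <>([]p | ([]s & <>s)) is false.
    At i: <>([]p | ([]s & <>s)) is false.
  So <><>([]p | ([]s & <>s)) is false at h.

Yes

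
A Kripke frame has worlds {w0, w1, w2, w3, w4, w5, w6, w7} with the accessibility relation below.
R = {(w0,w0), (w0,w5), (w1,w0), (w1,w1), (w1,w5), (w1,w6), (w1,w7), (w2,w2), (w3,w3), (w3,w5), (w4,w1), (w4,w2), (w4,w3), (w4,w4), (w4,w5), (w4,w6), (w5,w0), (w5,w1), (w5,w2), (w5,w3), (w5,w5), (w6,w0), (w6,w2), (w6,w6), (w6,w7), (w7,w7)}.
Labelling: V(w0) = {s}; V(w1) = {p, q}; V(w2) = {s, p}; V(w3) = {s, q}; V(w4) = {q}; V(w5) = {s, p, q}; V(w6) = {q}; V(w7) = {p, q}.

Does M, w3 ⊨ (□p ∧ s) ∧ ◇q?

At w3: □p ∧ s is false, ◇q is true, so (□p ∧ s) ∧ ◇q is false.
  At w3: □p is false, s is true, so □p ∧ s is false.
    At w3: □p requires p at every successor {w3, w5}.
      p fails at w3, so □p is false at w3.
  At w3: ◇q requires q at some successor in {w3, w5}.
    q holds at w3, so ◇q is true at w3.

No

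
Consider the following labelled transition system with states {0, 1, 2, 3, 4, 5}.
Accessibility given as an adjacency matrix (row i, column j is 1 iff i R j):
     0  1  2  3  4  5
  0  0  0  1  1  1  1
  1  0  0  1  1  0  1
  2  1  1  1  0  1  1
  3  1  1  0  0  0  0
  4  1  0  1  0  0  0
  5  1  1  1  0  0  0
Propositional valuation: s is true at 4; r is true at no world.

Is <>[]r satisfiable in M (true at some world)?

Recall that []ψ holds at a world iff ψ holds at every accessible world, and <>ψ holds iff ψ holds at some accessible world.
Let φ = <>[]r. Evaluate φ at each world:
  0 (successors {2, 3, 4, 5}): φ is false.
  1 (successors {2, 3, 5}): φ is false.
  2 (successors {0, 1, 2, 4, 5}): φ is false.
  3 (successors {0, 1}): φ is false.
  4 (successors {0, 2}): φ is false.
  5 (successors {0, 1, 2}): φ is false.
For instance, at 4:
  At 4: <>[]r requires []r at some successor in {0, 2}.
    At 0: []r is false.
    At 2: []r is false.
  So <>[]r is false at 4.

No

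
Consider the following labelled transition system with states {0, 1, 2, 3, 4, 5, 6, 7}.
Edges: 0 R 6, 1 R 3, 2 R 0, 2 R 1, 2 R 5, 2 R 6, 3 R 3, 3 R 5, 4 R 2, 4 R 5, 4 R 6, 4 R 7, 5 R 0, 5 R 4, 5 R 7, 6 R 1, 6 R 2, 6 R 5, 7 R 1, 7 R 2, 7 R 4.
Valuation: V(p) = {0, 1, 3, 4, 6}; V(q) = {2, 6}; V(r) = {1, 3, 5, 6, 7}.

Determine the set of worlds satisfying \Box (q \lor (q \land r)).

Let φ = \Box (q \lor (q \land r)). Evaluate φ at each world:
  0 (successors {6}): φ is true.
  1 (successors {3}): φ is false.
  2 (successors {0, 1, 5, 6}): φ is false.
  3 (successors {3, 5}): φ is false.
  4 (successors {2, 5, 6, 7}): φ is false.
  5 (successors {0, 4, 7}): φ is false.
  6 (successors {1, 2, 5}): φ is false.
  7 (successors {1, 2, 4}): φ is false.
For instance, at 0:
  At 0: \Box (q \lor (q \land r)) requires q \lor (q \land r) at every successor {6}.
    At 6: q \lor (q \land r) is true.
  So \Box (q \lor (q \land r)) is true at 0.
Satisfying worlds: {0}

0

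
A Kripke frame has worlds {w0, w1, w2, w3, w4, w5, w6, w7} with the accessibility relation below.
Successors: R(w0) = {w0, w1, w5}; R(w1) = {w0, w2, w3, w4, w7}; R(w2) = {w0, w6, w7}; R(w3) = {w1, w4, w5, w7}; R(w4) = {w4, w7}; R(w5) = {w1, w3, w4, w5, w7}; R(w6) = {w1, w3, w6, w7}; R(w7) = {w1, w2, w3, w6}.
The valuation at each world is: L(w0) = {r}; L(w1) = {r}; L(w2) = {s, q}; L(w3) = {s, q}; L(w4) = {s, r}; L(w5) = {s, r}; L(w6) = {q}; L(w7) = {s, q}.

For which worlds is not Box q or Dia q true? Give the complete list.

w0, w1, w2, w3, w4, w5, w6, w7

Let φ = not Box q or Dia q. Evaluate φ at each world:
  w0 (successors {w0, w1, w5}): φ is true.
  w1 (successors {w0, w2, w3, w4, w7}): φ is true.
  w2 (successors {w0, w6, w7}): φ is true.
  w3 (successors {w1, w4, w5, w7}): φ is true.
  w4 (successors {w4, w7}): φ is true.
  w5 (successors {w1, w3, w4, w5, w7}): φ is true.
  w6 (successors {w1, w3, w6, w7}): φ is true.
  w7 (successors {w1, w2, w3, w6}): φ is true.
For instance, at w2:
  At w2: not Box q is true, Dia q is true, so not Box q or Dia q is true.
    At w2: Box q is false, so not Box q is true.
      At w2: Box q requires q at every successor {w0, w6, w7}.
        q fails at w0, so Box q is false at w2.
    At w2: Dia q requires q at some successor in {w0, w6, w7}.
      q holds at w6, so Dia q is true at w2.
Satisfying worlds: {w0, w1, w2, w3, w4, w5, w6, w7}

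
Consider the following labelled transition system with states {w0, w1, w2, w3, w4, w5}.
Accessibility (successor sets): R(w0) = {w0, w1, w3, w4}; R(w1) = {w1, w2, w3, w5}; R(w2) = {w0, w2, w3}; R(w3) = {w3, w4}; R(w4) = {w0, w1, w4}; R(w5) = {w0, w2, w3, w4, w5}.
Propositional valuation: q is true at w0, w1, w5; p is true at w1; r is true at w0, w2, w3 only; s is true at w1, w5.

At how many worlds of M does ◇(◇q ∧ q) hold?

5

Recall that ◇ψ holds at a world iff ψ holds at some accessible world.
Let φ = ◇(◇q ∧ q). Evaluate φ at each world:
  w0 (successors {w0, w1, w3, w4}): φ is true.
  w1 (successors {w1, w2, w3, w5}): φ is true.
  w2 (successors {w0, w2, w3}): φ is true.
  w3 (successors {w3, w4}): φ is false.
  w4 (successors {w0, w1, w4}): φ is true.
  w5 (successors {w0, w2, w3, w4, w5}): φ is true.
For instance, at w5:
  At w5: ◇(◇q ∧ q) requires ◇q ∧ q at some successor in {w0, w2, w3, w4, w5}.
    ◇q ∧ q holds at w0, so ◇(◇q ∧ q) is true at w5.
      At w0: ◇q is true, q is true, so ◇q ∧ q is true.
Satisfying worlds: {w0, w1, w2, w4, w5}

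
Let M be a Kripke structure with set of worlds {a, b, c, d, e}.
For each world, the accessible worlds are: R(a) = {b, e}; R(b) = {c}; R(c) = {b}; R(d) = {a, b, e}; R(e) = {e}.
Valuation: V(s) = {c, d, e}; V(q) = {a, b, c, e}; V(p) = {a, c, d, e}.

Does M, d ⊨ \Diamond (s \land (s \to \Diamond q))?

Recall that \Diamond ψ holds at a world iff ψ holds at some accessible world.
At d: \Diamond (s \land (s \to \Diamond q)) requires s \land (s \to \Diamond q) at some successor in {a, b, e}.
  s \land (s \to \Diamond q) holds at e, so \Diamond (s \land (s \to \Diamond q)) is true at d.
    At e: s is true, s \to \Diamond q is true, so s \land (s \to \Diamond q) is true.
      At e: s is true, \Diamond q is true, so s \to \Diamond q is true.

Yes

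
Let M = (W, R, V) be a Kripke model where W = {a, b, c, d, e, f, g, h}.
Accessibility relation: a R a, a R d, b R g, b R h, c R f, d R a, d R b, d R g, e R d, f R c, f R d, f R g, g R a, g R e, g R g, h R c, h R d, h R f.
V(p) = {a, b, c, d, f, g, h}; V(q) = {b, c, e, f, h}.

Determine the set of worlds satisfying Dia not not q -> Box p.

Recall that Box ψ holds at a world iff ψ holds at every accessible world, and Dia ψ holds iff ψ holds at some accessible world.
Let φ = Dia not not q -> Box p. Evaluate φ at each world:
  a (successors {a, d}): φ is true.
  b (successors {g, h}): φ is true.
  c (successors {f}): φ is true.
  d (successors {a, b, g}): φ is true.
  e (successors {d}): φ is true.
  f (successors {c, d, g}): φ is true.
  g (successors {a, e, g}): φ is false.
  h (successors {c, d, f}): φ is true.
For instance, at f:
  At f: Dia not not q is true, Box p is true, so Dia not not q -> Box p is true.
    At f: Dia not not q requires not not q at some successor in {c, d, g}.
      not not q holds at c, so Dia not not q is true at f.
    At f: Box p requires p at every successor {c, d, g}.
      At c: p is true.
      At d: p is true.
      At g: p is true.
    So Box p is true at f.
Satisfying worlds: {a, b, c, d, e, f, h}

a, b, c, d, e, f, h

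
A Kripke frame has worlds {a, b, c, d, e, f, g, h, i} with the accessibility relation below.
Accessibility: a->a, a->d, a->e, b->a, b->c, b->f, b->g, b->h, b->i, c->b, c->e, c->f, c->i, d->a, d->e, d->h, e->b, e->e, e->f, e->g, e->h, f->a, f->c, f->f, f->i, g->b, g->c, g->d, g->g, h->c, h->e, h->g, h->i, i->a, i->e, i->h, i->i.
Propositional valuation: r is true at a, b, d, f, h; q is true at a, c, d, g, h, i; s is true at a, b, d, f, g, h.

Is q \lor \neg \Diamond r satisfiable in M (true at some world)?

Yes

Let φ = q \lor \neg \Diamond r. Evaluate φ at each world:
  a (successors {a, d, e}): φ is true.
  b (successors {a, c, f, g, h, i}): φ is false.
  c (successors {b, e, f, i}): φ is true.
  d (successors {a, e, h}): φ is true.
  e (successors {b, e, f, g, h}): φ is false.
  f (successors {a, c, f, i}): φ is false.
  g (successors {b, c, d, g}): φ is true.
  h (successors {c, e, g, i}): φ is true.
  i (successors {a, e, h, i}): φ is true.
Detail at a (witness):
  At a: q is true, \neg \Diamond r is false, so q \lor \neg \Diamond r is true.
    At a: \Diamond r is true, so \neg \Diamond r is false.
      At a: \Diamond r requires r at some successor in {a, d, e}.
        r holds at a, so \Diamond r is true at a.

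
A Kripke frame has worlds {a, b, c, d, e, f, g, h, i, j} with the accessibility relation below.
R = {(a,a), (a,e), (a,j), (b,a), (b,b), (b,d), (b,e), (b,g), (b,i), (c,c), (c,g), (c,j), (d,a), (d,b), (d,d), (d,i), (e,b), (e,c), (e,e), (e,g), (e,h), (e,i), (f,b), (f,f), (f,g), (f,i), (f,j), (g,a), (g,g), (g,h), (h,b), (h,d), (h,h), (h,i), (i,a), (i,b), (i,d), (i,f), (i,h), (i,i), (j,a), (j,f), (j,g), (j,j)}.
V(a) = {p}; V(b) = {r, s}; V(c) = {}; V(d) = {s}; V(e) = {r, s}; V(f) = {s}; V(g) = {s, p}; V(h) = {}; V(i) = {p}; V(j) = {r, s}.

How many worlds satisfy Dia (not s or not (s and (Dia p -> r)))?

Let φ = Dia (not s or not (s and (Dia p -> r))). Evaluate φ at each world:
  a (successors {a, e, j}): φ is true.
  b (successors {a, b, d, e, g, i}): φ is true.
  c (successors {c, g, j}): φ is true.
  d (successors {a, b, d, i}): φ is true.
  e (successors {b, c, e, g, h, i}): φ is true.
  f (successors {b, f, g, i, j}): φ is true.
  g (successors {a, g, h}): φ is true.
  h (successors {b, d, h, i}): φ is true.
  i (successors {a, b, d, f, h, i}): φ is true.
  j (successors {a, f, g, j}): φ is true.
For instance, at b:
  At b: Dia (not s or not (s and (Dia p -> r))) requires not s or not (s and (Dia p -> r)) at some successor in {a, b, d, e, g, i}.
    not s or not (s and (Dia p -> r)) holds at a, so Dia (not s or not (s and (Dia p -> r))) is true at b.
      At a: not s is true, not (s and (Dia p -> r)) is true, so not s or not (s and (Dia p -> r)) is true.
Satisfying worlds: {a, b, c, d, e, f, g, h, i, j}

10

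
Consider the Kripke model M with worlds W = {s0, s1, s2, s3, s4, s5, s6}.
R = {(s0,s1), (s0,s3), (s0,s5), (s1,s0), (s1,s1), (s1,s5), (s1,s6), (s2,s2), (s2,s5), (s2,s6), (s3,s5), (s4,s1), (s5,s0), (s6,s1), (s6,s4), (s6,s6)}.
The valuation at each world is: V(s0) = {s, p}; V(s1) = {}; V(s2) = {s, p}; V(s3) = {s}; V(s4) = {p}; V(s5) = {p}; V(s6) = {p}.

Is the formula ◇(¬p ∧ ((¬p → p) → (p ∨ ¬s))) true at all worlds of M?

No

Let φ = ◇(¬p ∧ ((¬p → p) → (p ∨ ¬s))). Evaluate φ at each world:
  s0 (successors {s1, s3, s5}): φ is true.
  s1 (successors {s0, s1, s5, s6}): φ is true.
  s2 (successors {s2, s5, s6}): φ is false.
  s3 (successors {s5}): φ is false.
  s4 (successors {s1}): φ is true.
  s5 (successors {s0}): φ is false.
  s6 (successors {s1, s4, s6}): φ is true.
Detail at s2 (counterexample):
  At s2: ◇(¬p ∧ ((¬p → p) → (p ∨ ¬s))) requires ¬p ∧ ((¬p → p) → (p ∨ ¬s)) at some successor in {s2, s5, s6}.
    At s2: ¬p ∧ ((¬p → p) → (p ∨ ¬s)) is false.
    At s5: ¬p ∧ ((¬p → p) → (p ∨ ¬s)) is false.
    At s6: ¬p ∧ ((¬p → p) → (p ∨ ¬s)) is false.
  So ◇(¬p ∧ ((¬p → p) → (p ∨ ¬s))) is false at s2.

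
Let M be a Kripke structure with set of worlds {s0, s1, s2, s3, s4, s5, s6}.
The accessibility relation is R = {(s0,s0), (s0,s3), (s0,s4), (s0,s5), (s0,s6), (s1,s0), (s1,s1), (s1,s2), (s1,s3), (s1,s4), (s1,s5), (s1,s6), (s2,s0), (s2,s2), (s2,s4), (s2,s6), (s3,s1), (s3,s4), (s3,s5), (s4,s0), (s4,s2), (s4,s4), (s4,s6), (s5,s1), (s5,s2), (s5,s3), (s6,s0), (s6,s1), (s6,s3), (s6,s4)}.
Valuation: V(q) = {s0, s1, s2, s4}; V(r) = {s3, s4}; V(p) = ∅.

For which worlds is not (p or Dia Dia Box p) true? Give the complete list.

s0, s1, s2, s3, s4, s5, s6

Let φ = not (p or Dia Dia Box p). Evaluate φ at each world:
  s0 (successors {s0, s3, s4, s5, s6}): φ is true.
  s1 (successors {s0, s1, s2, s3, s4, s5, s6}): φ is true.
  s2 (successors {s0, s2, s4, s6}): φ is true.
  s3 (successors {s1, s4, s5}): φ is true.
  s4 (successors {s0, s2, s4, s6}): φ is true.
  s5 (successors {s1, s2, s3}): φ is true.
  s6 (successors {s0, s1, s3, s4}): φ is true.
For instance, at s2:
  At s2: p or Dia Dia Box p is false, so not (p or Dia Dia Box p) is true.
    At s2: p is false, Dia Dia Box p is false, so p or Dia Dia Box p is false.
      At s2: Dia Dia Box p requires Dia Box p at some successor in {s0, s2, s4, s6}.
        At s0: Dia Box p is false.
        At s2: Dia Box p is false.
        At s4: Dia Box p is false.
        At s6: Dia Box p is false.
      So Dia Dia Box p is false at s2.
Satisfying worlds: {s0, s1, s2, s3, s4, s5, s6}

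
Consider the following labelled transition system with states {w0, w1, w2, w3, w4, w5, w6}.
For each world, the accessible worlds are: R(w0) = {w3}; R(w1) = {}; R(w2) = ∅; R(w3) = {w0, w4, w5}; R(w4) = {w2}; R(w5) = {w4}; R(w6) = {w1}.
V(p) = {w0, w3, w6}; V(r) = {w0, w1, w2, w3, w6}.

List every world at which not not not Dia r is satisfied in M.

Let φ = not not not Dia r. Evaluate φ at each world:
  w0 (successors {w3}): φ is false.
  w1 (successors ∅): φ is true.
  w2 (successors ∅): φ is true.
  w3 (successors {w0, w4, w5}): φ is false.
  w4 (successors {w2}): φ is false.
  w5 (successors {w4}): φ is true.
  w6 (successors {w1}): φ is false.
For instance, at w0:
  At w0: not not Dia r is true, so not not not Dia r is false.
    At w0: not Dia r is false, so not not Dia r is true.
      At w0: Dia r is true, so not Dia r is false.
Satisfying worlds: {w1, w2, w5}

w1, w2, w5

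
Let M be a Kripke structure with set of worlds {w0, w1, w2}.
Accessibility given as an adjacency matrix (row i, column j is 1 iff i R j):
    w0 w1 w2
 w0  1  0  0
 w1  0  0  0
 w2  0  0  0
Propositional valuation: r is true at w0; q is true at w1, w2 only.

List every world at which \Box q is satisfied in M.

w1, w2

Let φ = \Box q. Evaluate φ at each world:
  w0 (successors {w0}): φ is false.
  w1 (successors ∅): φ is true.
  w2 (successors ∅): φ is true.
For instance, at w0:
  At w0: \Box q requires q at every successor {w0}.
    q fails at w0, so \Box q is false at w0.
Satisfying worlds: {w1, w2}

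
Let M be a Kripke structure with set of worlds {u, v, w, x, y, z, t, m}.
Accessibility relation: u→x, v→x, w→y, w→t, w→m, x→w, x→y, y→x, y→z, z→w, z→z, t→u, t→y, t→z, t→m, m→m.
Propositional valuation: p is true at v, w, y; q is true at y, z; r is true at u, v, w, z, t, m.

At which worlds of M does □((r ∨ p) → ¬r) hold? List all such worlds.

u, v

Recall that □ψ holds at a world iff ψ holds at every accessible world, and ◇ψ holds iff ψ holds at some accessible world.
Let φ = □((r ∨ p) → ¬r). Evaluate φ at each world:
  u (successors {x}): φ is true.
  v (successors {x}): φ is true.
  w (successors {y, t, m}): φ is false.
  x (successors {w, y}): φ is false.
  y (successors {x, z}): φ is false.
  z (successors {w, z}): φ is false.
  t (successors {u, y, z, m}): φ is false.
  m (successors {m}): φ is false.
For instance, at y:
  At y: □((r ∨ p) → ¬r) requires (r ∨ p) → ¬r at every successor {x, z}.
    (r ∨ p) → ¬r fails at z, so □((r ∨ p) → ¬r) is false at y.
Satisfying worlds: {u, v}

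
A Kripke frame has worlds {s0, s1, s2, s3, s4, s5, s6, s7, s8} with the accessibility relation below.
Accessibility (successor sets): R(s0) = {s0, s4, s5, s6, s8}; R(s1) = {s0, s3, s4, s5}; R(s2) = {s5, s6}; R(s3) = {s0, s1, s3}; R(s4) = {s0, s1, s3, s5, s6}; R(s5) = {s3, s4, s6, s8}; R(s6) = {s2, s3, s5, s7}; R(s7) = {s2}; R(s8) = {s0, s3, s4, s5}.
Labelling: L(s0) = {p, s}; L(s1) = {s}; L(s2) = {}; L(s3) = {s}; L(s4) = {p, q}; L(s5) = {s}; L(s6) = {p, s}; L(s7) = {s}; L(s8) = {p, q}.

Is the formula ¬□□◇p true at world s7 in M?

Yes

At s7: □□◇p is false, so ¬□□◇p is true.
  At s7: □□◇p requires □◇p at every successor {s2}.
    □◇p fails at s2, so □□◇p is false at s7.
      At s2: □◇p requires ◇p at every successor {s5, s6}.
        ◇p fails at s6, so □◇p is false at s2.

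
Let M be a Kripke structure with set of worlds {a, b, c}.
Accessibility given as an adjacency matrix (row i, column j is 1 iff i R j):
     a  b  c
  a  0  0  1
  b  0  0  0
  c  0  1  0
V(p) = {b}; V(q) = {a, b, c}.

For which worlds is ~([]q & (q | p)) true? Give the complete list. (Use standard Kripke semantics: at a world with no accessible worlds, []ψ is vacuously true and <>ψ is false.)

Let φ = ~([]q & (q | p)). Evaluate φ at each world:
  a (successors {c}): φ is false.
  b (successors ∅): φ is false.
  c (successors {b}): φ is false.
For instance, at a:
  At a: []q & (q | p) is true, so ~([]q & (q | p)) is false.
    At a: []q is true, q | p is true, so []q & (q | p) is true.
      At a: []q requires q at every successor {c}.
        At c: q is true.
      So []q is true at a.
Satisfying worlds: none.

none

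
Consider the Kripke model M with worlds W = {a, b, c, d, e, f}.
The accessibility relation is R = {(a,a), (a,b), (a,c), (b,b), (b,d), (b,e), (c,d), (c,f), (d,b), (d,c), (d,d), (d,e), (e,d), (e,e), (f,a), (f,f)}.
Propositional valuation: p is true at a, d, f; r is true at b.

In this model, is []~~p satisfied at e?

No

At e: []~~p requires ~~p at every successor {d, e}.
  ~~p fails at e, so []~~p is false at e.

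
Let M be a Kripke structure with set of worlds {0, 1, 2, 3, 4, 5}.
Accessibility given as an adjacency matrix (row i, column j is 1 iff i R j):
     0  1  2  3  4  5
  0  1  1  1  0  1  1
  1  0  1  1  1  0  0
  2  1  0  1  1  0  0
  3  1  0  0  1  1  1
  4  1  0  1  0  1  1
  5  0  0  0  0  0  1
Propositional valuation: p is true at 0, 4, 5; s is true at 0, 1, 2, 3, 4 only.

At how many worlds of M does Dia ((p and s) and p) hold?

4

Let φ = Dia ((p and s) and p). Evaluate φ at each world:
  0 (successors {0, 1, 2, 4, 5}): φ is true.
  1 (successors {1, 2, 3}): φ is false.
  2 (successors {0, 2, 3}): φ is true.
  3 (successors {0, 3, 4, 5}): φ is true.
  4 (successors {0, 2, 4, 5}): φ is true.
  5 (successors {5}): φ is false.
For instance, at 2:
  At 2: Dia ((p and s) and p) requires (p and s) and p at some successor in {0, 2, 3}.
    (p and s) and p holds at 0, so Dia ((p and s) and p) is true at 2.
Satisfying worlds: {0, 2, 3, 4}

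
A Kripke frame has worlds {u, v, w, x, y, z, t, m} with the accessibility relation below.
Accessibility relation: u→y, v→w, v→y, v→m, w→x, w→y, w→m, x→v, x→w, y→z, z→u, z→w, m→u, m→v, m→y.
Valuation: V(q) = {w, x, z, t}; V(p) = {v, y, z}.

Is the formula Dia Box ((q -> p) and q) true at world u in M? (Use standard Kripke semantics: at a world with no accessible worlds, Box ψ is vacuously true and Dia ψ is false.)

At u: Dia Box ((q -> p) and q) requires Box ((q -> p) and q) at some successor in {y}.
  Box ((q -> p) and q) holds at y, so Dia Box ((q -> p) and q) is true at u.
    At y: Box ((q -> p) and q) requires (q -> p) and q at every successor {z}.
      At z: (q -> p) and q is true.
    So Box ((q -> p) and q) is true at y.

Yes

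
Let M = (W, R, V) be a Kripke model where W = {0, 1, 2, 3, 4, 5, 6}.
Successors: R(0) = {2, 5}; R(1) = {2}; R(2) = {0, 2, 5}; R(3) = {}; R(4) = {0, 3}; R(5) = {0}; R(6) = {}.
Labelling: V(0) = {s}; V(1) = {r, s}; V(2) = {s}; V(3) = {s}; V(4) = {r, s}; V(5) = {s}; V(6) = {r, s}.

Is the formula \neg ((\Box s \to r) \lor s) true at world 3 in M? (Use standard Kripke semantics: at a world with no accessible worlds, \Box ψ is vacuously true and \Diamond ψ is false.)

No

At 3: (\Box s \to r) \lor s is true, so \neg ((\Box s \to r) \lor s) is false.
  At 3: \Box s \to r is false, s is true, so (\Box s \to r) \lor s is true.
    At 3: \Box s is true, r is false, so \Box s \to r is false.
      At 3: no accessible worlds, so \Box s holds vacuously.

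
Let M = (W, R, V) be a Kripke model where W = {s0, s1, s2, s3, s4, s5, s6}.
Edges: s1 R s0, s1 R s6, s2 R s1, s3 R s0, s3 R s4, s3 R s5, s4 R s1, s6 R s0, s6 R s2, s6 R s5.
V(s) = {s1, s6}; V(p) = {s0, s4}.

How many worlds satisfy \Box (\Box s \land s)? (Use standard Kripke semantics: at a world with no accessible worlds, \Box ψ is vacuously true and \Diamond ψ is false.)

2

Let φ = \Box (\Box s \land s). Evaluate φ at each world:
  s0 (successors ∅): φ is true.
  s1 (successors {s0, s6}): φ is false.
  s2 (successors {s1}): φ is false.
  s3 (successors {s0, s4, s5}): φ is false.
  s4 (successors {s1}): φ is false.
  s5 (successors ∅): φ is true.
  s6 (successors {s0, s2, s5}): φ is false.
For instance, at s1:
  At s1: \Box (\Box s \land s) requires \Box s \land s at every successor {s0, s6}.
    \Box s \land s fails at s0, so \Box (\Box s \land s) is false at s1.
      At s0: \Box s is true, s is false, so \Box s \land s is false.
Satisfying worlds: {s0, s5}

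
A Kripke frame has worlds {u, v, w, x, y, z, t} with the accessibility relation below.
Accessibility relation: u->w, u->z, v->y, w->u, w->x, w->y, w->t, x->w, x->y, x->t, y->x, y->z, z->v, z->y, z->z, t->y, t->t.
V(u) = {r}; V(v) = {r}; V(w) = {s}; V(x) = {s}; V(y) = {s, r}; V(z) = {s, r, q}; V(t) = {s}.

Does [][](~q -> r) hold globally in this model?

No

Recall that []ψ holds at a world iff ψ holds at every accessible world, and <>ψ holds iff ψ holds at some accessible world.
Let φ = [][](~q -> r). Evaluate φ at each world:
  u (successors {w, z}): φ is false.
  v (successors {y}): φ is false.
  w (successors {u, x, y, t}): φ is false.
  x (successors {w, y, t}): φ is false.
  y (successors {x, z}): φ is false.
  z (successors {v, y, z}): φ is false.
  t (successors {y, t}): φ is false.
Detail at u (counterexample):
  At u: [][](~q -> r) requires [](~q -> r) at every successor {w, z}.
    [](~q -> r) fails at w, so [][](~q -> r) is false at u.
      At w: [](~q -> r) requires ~q -> r at every successor {u, x, y, t}.
        ~q -> r fails at x, so [](~q -> r) is false at w.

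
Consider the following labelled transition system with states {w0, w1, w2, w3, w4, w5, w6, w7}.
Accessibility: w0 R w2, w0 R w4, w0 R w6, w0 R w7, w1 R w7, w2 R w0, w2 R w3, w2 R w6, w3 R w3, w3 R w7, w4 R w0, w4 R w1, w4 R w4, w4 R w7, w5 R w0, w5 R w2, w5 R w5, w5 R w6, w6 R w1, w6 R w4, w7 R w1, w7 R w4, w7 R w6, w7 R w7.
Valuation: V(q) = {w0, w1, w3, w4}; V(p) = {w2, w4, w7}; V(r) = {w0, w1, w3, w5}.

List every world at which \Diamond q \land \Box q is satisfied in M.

w6

Let φ = \Diamond q \land \Box q. Evaluate φ at each world:
  w0 (successors {w2, w4, w6, w7}): φ is false.
  w1 (successors {w7}): φ is false.
  w2 (successors {w0, w3, w6}): φ is false.
  w3 (successors {w3, w7}): φ is false.
  w4 (successors {w0, w1, w4, w7}): φ is false.
  w5 (successors {w0, w2, w5, w6}): φ is false.
  w6 (successors {w1, w4}): φ is true.
  w7 (successors {w1, w4, w6, w7}): φ is false.
For instance, at w0:
  At w0: \Diamond q is true, \Box q is false, so \Diamond q \land \Box q is false.
    At w0: \Diamond q requires q at some successor in {w2, w4, w6, w7}.
      q holds at w4, so \Diamond q is true at w0.
    At w0: \Box q requires q at every successor {w2, w4, w6, w7}.
      q fails at w2, so \Box q is false at w0.
Satisfying worlds: {w6}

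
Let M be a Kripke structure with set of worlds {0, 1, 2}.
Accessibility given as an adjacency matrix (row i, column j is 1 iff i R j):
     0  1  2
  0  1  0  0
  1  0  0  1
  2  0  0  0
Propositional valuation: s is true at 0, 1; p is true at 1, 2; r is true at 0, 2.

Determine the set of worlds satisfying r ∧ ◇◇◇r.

Recall that ◇ψ holds at a world iff ψ holds at some accessible world.
Let φ = r ∧ ◇◇◇r. Evaluate φ at each world:
  0 (successors {0}): φ is true.
  1 (successors {2}): φ is false.
  2 (successors ∅): φ is false.
For instance, at 1:
  At 1: r is false, ◇◇◇r is false, so r ∧ ◇◇◇r is false.
    At 1: ◇◇◇r requires ◇◇r at some successor in {2}.
      At 2: ◇◇r is false.
    So ◇◇◇r is false at 1.
Satisfying worlds: {0}

0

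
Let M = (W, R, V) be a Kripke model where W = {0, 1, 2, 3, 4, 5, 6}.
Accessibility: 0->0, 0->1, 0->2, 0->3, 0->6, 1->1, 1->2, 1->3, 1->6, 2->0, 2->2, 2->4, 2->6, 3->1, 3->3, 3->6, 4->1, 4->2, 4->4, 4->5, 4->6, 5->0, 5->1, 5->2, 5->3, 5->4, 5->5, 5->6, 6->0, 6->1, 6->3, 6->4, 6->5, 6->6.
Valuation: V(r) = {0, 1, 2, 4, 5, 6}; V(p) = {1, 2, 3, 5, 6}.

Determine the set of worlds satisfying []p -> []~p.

0, 2, 4, 5, 6

Let φ = []p -> []~p. Evaluate φ at each world:
  0 (successors {0, 1, 2, 3, 6}): φ is true.
  1 (successors {1, 2, 3, 6}): φ is false.
  2 (successors {0, 2, 4, 6}): φ is true.
  3 (successors {1, 3, 6}): φ is false.
  4 (successors {1, 2, 4, 5, 6}): φ is true.
  5 (successors {0, 1, 2, 3, 4, 5, 6}): φ is true.
  6 (successors {0, 1, 3, 4, 5, 6}): φ is true.
For instance, at 6:
  At 6: []p is false, []~p is false, so []p -> []~p is true.
    At 6: []p requires p at every successor {0, 1, 3, 4, 5, 6}.
      p fails at 0, so []p is false at 6.
    At 6: []~p requires ~p at every successor {0, 1, 3, 4, 5, 6}.
      ~p fails at 1, so []~p is false at 6.
Satisfying worlds: {0, 2, 4, 5, 6}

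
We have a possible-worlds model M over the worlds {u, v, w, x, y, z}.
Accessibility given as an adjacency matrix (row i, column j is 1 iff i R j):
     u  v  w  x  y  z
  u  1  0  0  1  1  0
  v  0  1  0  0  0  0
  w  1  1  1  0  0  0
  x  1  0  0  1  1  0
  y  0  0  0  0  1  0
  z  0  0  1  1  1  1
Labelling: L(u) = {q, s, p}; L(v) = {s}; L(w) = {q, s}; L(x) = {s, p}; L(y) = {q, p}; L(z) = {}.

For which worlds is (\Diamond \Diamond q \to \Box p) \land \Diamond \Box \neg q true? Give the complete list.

v

Recall that \Box ψ holds at a world iff ψ holds at every accessible world, and \Diamond ψ holds iff ψ holds at some accessible world.
Let φ = (\Diamond \Diamond q \to \Box p) \land \Diamond \Box \neg q. Evaluate φ at each world:
  u (successors {u, x, y}): φ is false.
  v (successors {v}): φ is true.
  w (successors {u, v, w}): φ is false.
  x (successors {u, x, y}): φ is false.
  y (successors {y}): φ is false.
  z (successors {w, x, y, z}): φ is false.
For instance, at x:
  At x: \Diamond \Diamond q \to \Box p is true, \Diamond \Box \neg q is false, so (\Diamond \Diamond q \to \Box p) \land \Diamond \Box \neg q is false.
    At x: \Diamond \Diamond q is true, \Box p is true, so \Diamond \Diamond q \to \Box p is true.
      At x: \Diamond \Diamond q requires \Diamond q at some successor in {u, x, y}.
        \Diamond q holds at u, so \Diamond \Diamond q is true at x.
      At x: \Box p requires p at every successor {u, x, y}.
        At u: p is true.
        At x: p is true.
        At y: p is true.
      So \Box p is true at x.
    At x: \Diamond \Box \neg q requires \Box \neg q at some successor in {u, x, y}.
      At u: \Box \neg q is false.
      At x: \Box \neg q is false.
      At y: \Box \neg q is false.
    So \Diamond \Box \neg q is false at x.
Satisfying worlds: {v}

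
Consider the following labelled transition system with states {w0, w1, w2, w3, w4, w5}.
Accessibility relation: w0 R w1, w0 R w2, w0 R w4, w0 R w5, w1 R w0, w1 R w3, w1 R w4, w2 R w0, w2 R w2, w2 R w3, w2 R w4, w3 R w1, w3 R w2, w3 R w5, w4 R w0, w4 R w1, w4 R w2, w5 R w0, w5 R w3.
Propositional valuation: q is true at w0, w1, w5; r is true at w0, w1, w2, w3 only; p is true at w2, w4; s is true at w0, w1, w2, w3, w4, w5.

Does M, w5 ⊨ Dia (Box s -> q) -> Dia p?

No

At w5: Dia (Box s -> q) is true, Dia p is false, so Dia (Box s -> q) -> Dia p is false.
  At w5: Dia (Box s -> q) requires Box s -> q at some successor in {w0, w3}.
    Box s -> q holds at w0, so Dia (Box s -> q) is true at w5.
      At w0: Box s is true, q is true, so Box s -> q is true.
  At w5: Dia p requires p at some successor in {w0, w3}.
    At w0: p is false.
    At w3: p is false.
  So Dia p is false at w5.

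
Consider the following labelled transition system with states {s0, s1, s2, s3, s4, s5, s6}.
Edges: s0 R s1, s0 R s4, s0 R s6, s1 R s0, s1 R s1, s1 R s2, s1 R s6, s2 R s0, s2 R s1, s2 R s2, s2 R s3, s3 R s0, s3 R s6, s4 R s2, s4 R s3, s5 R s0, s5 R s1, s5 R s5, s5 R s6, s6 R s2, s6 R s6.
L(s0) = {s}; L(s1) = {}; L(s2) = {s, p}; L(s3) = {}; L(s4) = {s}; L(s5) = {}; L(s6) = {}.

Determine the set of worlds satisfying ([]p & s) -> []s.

s0, s1, s2, s3, s4, s5, s6

Let φ = ([]p & s) -> []s. Evaluate φ at each world:
  s0 (successors {s1, s4, s6}): φ is true.
  s1 (successors {s0, s1, s2, s6}): φ is true.
  s2 (successors {s0, s1, s2, s3}): φ is true.
  s3 (successors {s0, s6}): φ is true.
  s4 (successors {s2, s3}): φ is true.
  s5 (successors {s0, s1, s5, s6}): φ is true.
  s6 (successors {s2, s6}): φ is true.
For instance, at s1:
  At s1: []p & s is false, []s is false, so ([]p & s) -> []s is true.
    At s1: []p is false, s is false, so []p & s is false.
      At s1: []p requires p at every successor {s0, s1, s2, s6}.
        p fails at s0, so []p is false at s1.
    At s1: []s requires s at every successor {s0, s1, s2, s6}.
      s fails at s1, so []s is false at s1.
Satisfying worlds: {s0, s1, s2, s3, s4, s5, s6}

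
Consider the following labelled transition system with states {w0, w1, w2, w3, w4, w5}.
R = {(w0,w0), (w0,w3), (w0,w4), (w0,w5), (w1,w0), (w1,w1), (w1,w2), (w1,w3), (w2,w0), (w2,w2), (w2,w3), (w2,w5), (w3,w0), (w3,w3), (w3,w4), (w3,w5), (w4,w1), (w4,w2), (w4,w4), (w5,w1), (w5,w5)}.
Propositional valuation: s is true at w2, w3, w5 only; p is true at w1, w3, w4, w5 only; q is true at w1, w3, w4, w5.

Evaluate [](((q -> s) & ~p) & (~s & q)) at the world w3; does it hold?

No

At w3: [](((q -> s) & ~p) & (~s & q)) requires ((q -> s) & ~p) & (~s & q) at every successor {w0, w3, w4, w5}.
  ((q -> s) & ~p) & (~s & q) fails at w0, so [](((q -> s) & ~p) & (~s & q)) is false at w3.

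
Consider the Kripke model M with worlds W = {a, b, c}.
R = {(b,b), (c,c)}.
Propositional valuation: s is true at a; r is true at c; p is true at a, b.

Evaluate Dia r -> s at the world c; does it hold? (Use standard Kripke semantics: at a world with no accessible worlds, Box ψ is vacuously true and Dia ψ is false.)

At c: Dia r is true, s is false, so Dia r -> s is false.
  At c: Dia r requires r at some successor in {c}.
    r holds at c, so Dia r is true at c.

No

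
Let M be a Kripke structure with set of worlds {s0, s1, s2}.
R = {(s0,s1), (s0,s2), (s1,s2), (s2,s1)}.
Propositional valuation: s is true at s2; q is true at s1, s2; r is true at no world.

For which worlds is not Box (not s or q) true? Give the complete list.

none

Let φ = not Box (not s or q). Evaluate φ at each world:
  s0 (successors {s1, s2}): φ is false.
  s1 (successors {s2}): φ is false.
  s2 (successors {s1}): φ is false.
For instance, at s2:
  At s2: Box (not s or q) is true, so not Box (not s or q) is false.
    At s2: Box (not s or q) requires not s or q at every successor {s1}.
      At s1: not s or q is true.
    So Box (not s or q) is true at s2.
Satisfying worlds: none.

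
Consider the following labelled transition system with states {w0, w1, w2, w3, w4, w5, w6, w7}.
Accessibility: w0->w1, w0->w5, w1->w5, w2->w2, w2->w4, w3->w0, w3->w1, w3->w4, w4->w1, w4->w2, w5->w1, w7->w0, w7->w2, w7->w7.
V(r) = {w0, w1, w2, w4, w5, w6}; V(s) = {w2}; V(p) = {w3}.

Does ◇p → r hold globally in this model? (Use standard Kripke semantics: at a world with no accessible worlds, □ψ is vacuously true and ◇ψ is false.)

Recall that ◇ψ holds at a world iff ψ holds at some accessible world.
Let φ = ◇p → r. Evaluate φ at each world:
  w0 (successors {w1, w5}): φ is true.
  w1 (successors {w5}): φ is true.
  w2 (successors {w2, w4}): φ is true.
  w3 (successors {w0, w1, w4}): φ is true.
  w4 (successors {w1, w2}): φ is true.
  w5 (successors {w1}): φ is true.
  w6 (successors ∅): φ is true.
  w7 (successors {w0, w2, w7}): φ is true.
For instance, at w3:
  At w3: ◇p is false, r is false, so ◇p → r is true.
    At w3: ◇p requires p at some successor in {w0, w1, w4}.
      At w0: p is false.
      At w1: p is false.
      At w4: p is false.
    So ◇p is false at w3.

Yes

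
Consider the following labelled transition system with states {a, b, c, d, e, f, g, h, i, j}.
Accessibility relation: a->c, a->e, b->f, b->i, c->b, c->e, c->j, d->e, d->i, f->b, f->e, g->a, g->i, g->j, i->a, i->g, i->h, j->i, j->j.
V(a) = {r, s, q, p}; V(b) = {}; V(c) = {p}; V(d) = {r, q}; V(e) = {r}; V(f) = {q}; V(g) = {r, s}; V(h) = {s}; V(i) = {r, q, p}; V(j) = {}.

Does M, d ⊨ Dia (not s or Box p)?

Yes

Recall that Box ψ holds at a world iff ψ holds at every accessible world, and Dia ψ holds iff ψ holds at some accessible world.
At d: Dia (not s or Box p) requires not s or Box p at some successor in {e, i}.
  not s or Box p holds at e, so Dia (not s or Box p) is true at d.
    At e: not s is true, Box p is true, so not s or Box p is true.
      At e: no accessible worlds, so Box p holds vacuously.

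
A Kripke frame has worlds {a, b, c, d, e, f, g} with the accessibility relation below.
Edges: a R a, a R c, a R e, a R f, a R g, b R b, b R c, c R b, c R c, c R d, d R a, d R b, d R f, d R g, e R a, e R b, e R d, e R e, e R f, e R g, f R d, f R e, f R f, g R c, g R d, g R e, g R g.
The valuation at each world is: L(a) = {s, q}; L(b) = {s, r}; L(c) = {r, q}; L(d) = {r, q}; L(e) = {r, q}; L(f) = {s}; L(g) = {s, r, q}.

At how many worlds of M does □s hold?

Let φ = □s. Evaluate φ at each world:
  a (successors {a, c, e, f, g}): φ is false.
  b (successors {b, c}): φ is false.
  c (successors {b, c, d}): φ is false.
  d (successors {a, b, f, g}): φ is true.
  e (successors {a, b, d, e, f, g}): φ is false.
  f (successors {d, e, f}): φ is false.
  g (successors {c, d, e, g}): φ is false.
For instance, at c:
  At c: □s requires s at every successor {b, c, d}.
    s fails at c, so □s is false at c.
Satisfying worlds: {d}

1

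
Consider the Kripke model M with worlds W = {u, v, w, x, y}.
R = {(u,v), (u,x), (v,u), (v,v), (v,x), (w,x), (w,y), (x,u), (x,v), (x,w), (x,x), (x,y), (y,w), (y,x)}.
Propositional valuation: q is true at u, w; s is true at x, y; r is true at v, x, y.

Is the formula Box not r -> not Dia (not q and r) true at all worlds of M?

Yes

Let φ = Box not r -> not Dia (not q and r). Evaluate φ at each world:
  u (successors {v, x}): φ is true.
  v (successors {u, v, x}): φ is true.
  w (successors {x, y}): φ is true.
  x (successors {u, v, w, x, y}): φ is true.
  y (successors {w, x}): φ is true.
For instance, at u:
  At u: Box not r is false, not Dia (not q and r) is false, so Box not r -> not Dia (not q and r) is true.
    At u: Box not r requires not r at every successor {v, x}.
      not r fails at v, so Box not r is false at u.
    At u: Dia (not q and r) is true, so not Dia (not q and r) is false.
      At u: Dia (not q and r) requires not q and r at some successor in {v, x}.
        not q and r holds at v, so Dia (not q and r) is true at u.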